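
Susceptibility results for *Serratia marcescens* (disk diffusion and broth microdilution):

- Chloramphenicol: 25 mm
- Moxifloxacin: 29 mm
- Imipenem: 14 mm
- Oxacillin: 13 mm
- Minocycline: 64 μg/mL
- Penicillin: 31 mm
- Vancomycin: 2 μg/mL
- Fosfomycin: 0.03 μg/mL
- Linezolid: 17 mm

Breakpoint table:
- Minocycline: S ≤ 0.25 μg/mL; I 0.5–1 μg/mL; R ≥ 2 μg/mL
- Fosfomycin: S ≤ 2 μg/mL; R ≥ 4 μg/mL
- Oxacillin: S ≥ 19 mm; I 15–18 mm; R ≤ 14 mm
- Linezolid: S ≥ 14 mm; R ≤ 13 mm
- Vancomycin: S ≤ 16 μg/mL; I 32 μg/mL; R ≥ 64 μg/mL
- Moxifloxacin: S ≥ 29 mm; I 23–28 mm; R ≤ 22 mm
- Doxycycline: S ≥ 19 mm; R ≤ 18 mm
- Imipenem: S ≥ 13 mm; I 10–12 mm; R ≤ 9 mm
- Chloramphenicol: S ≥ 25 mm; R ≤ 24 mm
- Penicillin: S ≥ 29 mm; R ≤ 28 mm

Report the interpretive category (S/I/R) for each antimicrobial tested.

Chloramphenicol 25 mm: ≥ 25 mm — S
Moxifloxacin (29 mm) ≥ 29 mm → susceptible
Imipenem (14 mm) ≥ 13 mm → susceptible
Oxacillin 13 mm: ≤ 14 mm → R
Minocycline 64 μg/mL: ≥ 2 μg/mL → Resistant
Penicillin (31 mm) ≥ 29 mm — susceptible
Vancomycin: 2 μg/mL is ≤ 16 μg/mL ⇒ Susceptible
Fosfomycin: 0.03 μg/mL is ≤ 2 μg/mL — Susceptible
Linezolid (17 mm) ≥ 14 mm → Susceptible

S, S, S, R, R, S, S, S, S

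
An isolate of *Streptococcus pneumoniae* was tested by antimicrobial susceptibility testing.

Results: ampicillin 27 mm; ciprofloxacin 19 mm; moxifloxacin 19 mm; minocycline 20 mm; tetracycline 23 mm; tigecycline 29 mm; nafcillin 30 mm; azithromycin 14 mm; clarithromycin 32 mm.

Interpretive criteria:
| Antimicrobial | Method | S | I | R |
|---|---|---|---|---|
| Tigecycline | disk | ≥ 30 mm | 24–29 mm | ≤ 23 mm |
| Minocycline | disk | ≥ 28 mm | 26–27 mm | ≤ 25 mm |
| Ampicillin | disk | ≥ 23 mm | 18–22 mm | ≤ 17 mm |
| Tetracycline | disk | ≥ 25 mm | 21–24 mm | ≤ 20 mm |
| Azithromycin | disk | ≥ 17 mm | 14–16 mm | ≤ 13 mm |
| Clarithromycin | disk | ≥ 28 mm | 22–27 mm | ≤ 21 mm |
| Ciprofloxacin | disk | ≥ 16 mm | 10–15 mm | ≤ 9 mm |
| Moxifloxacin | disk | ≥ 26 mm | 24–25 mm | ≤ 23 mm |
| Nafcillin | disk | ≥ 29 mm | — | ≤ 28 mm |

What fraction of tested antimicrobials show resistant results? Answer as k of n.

Ampicillin: 27 mm is ≥ 23 mm ⇒ Susceptible
Ciprofloxacin 19 mm: ≥ 16 mm → Susceptible
Moxifloxacin 19 mm: ≤ 23 mm → resistant
Minocycline (20 mm) ≤ 25 mm — resistant
Tetracycline (23 mm) in 21–24 mm ⇒ intermediate
Tigecycline (29 mm) in 24–29 mm — Intermediate
Nafcillin (30 mm) ≥ 29 mm — Susceptible
Azithromycin (14 mm) in 14–16 mm → Intermediate
Clarithromycin: 32 mm is ≥ 28 mm ⇒ S
Resistant: 2/9

2 of 9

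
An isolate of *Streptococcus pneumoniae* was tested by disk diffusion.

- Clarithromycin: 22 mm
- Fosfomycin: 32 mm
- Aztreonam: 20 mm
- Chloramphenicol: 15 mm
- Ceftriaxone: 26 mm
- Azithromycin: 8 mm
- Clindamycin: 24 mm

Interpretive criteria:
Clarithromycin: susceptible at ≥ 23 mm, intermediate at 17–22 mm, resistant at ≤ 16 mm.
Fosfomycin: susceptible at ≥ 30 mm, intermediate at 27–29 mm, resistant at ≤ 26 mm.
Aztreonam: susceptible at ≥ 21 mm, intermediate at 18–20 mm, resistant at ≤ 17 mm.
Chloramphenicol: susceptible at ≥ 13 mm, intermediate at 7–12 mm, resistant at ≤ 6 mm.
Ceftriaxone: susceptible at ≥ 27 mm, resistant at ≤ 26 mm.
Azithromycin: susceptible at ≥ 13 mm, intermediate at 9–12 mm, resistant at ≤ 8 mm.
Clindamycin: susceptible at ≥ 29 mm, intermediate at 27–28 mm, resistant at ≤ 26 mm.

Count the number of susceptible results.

Clarithromycin: 22 mm is in 17–22 mm → Intermediate
Fosfomycin: 32 mm is ≥ 30 mm ⇒ Susceptible
Aztreonam (20 mm) in 18–20 mm ⇒ intermediate
Chloramphenicol (15 mm) ≥ 13 mm ⇒ Susceptible
Ceftriaxone (26 mm) ≤ 26 mm → resistant
Azithromycin (8 mm) ≤ 8 mm — R
Clindamycin 24 mm: ≤ 26 mm — resistant
Susceptible: 2

2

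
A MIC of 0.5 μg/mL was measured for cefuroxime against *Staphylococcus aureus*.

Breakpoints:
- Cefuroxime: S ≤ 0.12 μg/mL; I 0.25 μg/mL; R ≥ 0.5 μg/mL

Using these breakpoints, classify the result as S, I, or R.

Resistant

Cefuroxime (0.5 μg/mL) ≥ 0.5 μg/mL — Resistant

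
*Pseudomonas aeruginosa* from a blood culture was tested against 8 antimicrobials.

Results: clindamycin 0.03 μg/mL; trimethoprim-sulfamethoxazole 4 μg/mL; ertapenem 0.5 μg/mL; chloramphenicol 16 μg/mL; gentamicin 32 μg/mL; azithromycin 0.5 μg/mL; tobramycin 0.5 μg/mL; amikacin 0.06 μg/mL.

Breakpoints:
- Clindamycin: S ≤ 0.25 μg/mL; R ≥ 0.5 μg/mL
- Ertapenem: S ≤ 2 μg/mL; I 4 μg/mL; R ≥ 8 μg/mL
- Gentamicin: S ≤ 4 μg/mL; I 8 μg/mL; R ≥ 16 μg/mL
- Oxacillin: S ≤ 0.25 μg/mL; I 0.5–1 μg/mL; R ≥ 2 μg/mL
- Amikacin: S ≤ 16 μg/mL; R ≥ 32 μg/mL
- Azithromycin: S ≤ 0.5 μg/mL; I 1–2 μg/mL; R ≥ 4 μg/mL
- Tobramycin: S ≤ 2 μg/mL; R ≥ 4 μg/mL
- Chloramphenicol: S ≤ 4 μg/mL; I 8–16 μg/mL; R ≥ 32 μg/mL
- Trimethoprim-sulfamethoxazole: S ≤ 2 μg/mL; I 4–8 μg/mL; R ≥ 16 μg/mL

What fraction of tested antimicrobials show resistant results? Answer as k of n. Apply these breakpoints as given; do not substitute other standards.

Clindamycin: 0.03 μg/mL is ≤ 0.25 μg/mL ⇒ Susceptible
Trimethoprim-sulfamethoxazole 4 μg/mL: in 4–8 μg/mL — I
Ertapenem (0.5 μg/mL) ≤ 2 μg/mL ⇒ S
Chloramphenicol 16 μg/mL: in 8–16 μg/mL ⇒ intermediate
Gentamicin: 32 μg/mL is ≥ 16 μg/mL ⇒ resistant
Azithromycin 0.5 μg/mL: ≤ 0.5 μg/mL ⇒ S
Tobramycin 0.5 μg/mL: ≤ 2 μg/mL — S
Amikacin: 0.06 μg/mL is ≤ 16 μg/mL ⇒ S
Resistant: 1/8

1 of 8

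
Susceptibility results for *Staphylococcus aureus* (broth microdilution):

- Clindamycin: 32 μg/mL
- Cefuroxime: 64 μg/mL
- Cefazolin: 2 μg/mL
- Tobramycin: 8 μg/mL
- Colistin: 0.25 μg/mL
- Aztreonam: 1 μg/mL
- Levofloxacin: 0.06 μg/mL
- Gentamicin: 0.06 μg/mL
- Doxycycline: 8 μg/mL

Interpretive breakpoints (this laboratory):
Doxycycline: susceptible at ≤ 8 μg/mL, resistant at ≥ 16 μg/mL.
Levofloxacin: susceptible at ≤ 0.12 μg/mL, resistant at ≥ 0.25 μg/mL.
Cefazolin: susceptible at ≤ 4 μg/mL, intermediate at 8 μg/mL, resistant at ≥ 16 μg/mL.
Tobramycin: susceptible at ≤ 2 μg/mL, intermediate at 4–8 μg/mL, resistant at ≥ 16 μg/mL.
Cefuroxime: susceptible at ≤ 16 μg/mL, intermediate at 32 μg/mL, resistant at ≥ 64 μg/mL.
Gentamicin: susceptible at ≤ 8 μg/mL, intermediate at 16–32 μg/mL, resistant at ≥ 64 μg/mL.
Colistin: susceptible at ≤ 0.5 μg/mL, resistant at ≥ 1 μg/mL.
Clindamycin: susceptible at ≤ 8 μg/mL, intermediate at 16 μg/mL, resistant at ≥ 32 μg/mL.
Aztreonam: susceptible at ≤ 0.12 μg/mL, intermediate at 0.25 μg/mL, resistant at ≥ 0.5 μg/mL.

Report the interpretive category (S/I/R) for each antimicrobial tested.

R, R, S, I, S, R, S, S, S

Clindamycin: 32 μg/mL is ≥ 32 μg/mL ⇒ resistant
Cefuroxime: 64 μg/mL is ≥ 64 μg/mL ⇒ Resistant
Cefazolin 2 μg/mL: ≤ 4 μg/mL → Susceptible
Tobramycin 8 μg/mL: in 4–8 μg/mL ⇒ Intermediate
Colistin: 0.25 μg/mL is ≤ 0.5 μg/mL ⇒ S
Aztreonam (1 μg/mL) ≥ 0.5 μg/mL ⇒ R
Levofloxacin (0.06 μg/mL) ≤ 0.12 μg/mL → susceptible
Gentamicin 0.06 μg/mL: ≤ 8 μg/mL → S
Doxycycline (8 μg/mL) ≤ 8 μg/mL → Susceptible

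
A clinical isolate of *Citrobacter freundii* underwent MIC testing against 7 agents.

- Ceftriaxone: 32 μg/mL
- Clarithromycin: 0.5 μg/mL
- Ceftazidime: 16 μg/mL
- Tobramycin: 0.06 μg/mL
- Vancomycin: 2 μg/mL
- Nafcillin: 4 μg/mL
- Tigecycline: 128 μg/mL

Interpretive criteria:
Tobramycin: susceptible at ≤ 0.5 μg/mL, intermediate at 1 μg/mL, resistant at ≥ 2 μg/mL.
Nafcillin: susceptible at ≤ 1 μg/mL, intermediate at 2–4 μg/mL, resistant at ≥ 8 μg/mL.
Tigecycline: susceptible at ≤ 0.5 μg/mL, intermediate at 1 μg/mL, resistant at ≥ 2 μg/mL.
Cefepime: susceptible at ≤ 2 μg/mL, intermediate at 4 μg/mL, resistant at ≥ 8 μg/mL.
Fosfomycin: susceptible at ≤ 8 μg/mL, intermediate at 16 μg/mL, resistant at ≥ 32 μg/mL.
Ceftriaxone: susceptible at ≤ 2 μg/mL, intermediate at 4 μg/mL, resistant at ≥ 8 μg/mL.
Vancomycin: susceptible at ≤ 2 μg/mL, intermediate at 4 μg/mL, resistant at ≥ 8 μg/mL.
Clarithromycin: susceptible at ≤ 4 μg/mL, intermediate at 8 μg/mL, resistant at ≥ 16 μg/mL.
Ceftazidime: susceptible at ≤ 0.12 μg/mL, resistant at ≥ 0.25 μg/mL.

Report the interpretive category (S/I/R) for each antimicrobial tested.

R, S, R, S, S, I, R

Ceftriaxone 32 μg/mL: ≥ 8 μg/mL → resistant
Clarithromycin 0.5 μg/mL: ≤ 4 μg/mL → Susceptible
Ceftazidime (16 μg/mL) ≥ 0.25 μg/mL — resistant
Tobramycin: 0.06 μg/mL is ≤ 0.5 μg/mL — Susceptible
Vancomycin 2 μg/mL: ≤ 2 μg/mL — Susceptible
Nafcillin: 4 μg/mL is in 2–4 μg/mL → Intermediate
Tigecycline (128 μg/mL) ≥ 2 μg/mL — Resistant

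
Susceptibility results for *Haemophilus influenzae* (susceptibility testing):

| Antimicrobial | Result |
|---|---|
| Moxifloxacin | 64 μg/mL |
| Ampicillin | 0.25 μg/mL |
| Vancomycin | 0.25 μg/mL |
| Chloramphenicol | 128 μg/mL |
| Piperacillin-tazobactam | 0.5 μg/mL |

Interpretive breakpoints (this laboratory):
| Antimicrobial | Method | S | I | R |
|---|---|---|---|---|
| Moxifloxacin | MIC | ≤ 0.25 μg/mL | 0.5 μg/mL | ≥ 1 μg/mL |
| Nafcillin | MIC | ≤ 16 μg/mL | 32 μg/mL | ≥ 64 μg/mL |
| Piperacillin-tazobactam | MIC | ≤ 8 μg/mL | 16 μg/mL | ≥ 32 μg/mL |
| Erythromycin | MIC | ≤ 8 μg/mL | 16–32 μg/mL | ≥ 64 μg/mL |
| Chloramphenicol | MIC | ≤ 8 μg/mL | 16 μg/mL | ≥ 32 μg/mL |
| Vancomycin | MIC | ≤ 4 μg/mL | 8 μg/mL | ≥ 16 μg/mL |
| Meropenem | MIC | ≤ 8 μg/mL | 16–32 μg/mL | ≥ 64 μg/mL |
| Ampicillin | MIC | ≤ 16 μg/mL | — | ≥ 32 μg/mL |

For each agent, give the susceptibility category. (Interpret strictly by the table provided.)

R, S, S, R, S

Moxifloxacin: 64 μg/mL is ≥ 1 μg/mL — resistant
Ampicillin: 0.25 μg/mL is ≤ 16 μg/mL ⇒ S
Vancomycin: 0.25 μg/mL is ≤ 4 μg/mL ⇒ Susceptible
Chloramphenicol: 128 μg/mL is ≥ 32 μg/mL ⇒ R
Piperacillin-tazobactam (0.5 μg/mL) ≤ 8 μg/mL — susceptible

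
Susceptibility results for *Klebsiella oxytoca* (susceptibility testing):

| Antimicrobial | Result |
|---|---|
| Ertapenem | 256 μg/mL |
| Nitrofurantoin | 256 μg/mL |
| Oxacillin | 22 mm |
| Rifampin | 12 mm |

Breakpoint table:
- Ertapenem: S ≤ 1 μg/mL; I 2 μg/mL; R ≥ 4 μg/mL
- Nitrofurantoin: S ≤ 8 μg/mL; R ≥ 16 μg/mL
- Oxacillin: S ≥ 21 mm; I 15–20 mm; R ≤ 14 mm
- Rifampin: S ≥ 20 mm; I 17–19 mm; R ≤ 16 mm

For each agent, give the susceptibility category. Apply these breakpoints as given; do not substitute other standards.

Ertapenem: 256 μg/mL is ≥ 4 μg/mL — R
Nitrofurantoin: 256 μg/mL is ≥ 16 μg/mL — R
Oxacillin (22 mm) ≥ 21 mm — Susceptible
Rifampin (12 mm) ≤ 16 mm — resistant

R, R, S, R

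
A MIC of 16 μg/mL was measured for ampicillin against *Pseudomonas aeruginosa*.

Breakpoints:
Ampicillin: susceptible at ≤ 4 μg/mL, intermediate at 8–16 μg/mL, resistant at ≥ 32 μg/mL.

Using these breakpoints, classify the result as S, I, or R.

Ampicillin 16 μg/mL: in 8–16 μg/mL — Intermediate

I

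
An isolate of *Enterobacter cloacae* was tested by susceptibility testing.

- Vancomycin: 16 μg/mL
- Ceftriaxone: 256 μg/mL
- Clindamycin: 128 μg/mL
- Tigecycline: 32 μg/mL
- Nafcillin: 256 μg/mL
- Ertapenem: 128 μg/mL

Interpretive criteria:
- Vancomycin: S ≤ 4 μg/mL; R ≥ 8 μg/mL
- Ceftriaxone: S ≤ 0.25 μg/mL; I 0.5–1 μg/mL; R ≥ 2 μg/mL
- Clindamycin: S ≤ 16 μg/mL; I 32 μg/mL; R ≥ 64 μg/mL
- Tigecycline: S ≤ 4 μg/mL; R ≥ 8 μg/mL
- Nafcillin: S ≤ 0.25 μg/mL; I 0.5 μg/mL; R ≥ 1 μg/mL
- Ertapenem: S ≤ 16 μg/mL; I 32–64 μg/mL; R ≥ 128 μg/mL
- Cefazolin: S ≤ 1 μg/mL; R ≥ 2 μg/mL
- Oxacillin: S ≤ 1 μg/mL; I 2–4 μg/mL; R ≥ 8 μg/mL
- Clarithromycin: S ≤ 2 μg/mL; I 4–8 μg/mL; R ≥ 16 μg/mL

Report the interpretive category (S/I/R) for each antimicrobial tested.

R, R, R, R, R, R

Vancomycin (16 μg/mL) ≥ 8 μg/mL ⇒ Resistant
Ceftriaxone 256 μg/mL: ≥ 2 μg/mL — R
Clindamycin 128 μg/mL: ≥ 64 μg/mL — resistant
Tigecycline (32 μg/mL) ≥ 8 μg/mL — Resistant
Nafcillin 256 μg/mL: ≥ 1 μg/mL ⇒ Resistant
Ertapenem (128 μg/mL) ≥ 128 μg/mL → R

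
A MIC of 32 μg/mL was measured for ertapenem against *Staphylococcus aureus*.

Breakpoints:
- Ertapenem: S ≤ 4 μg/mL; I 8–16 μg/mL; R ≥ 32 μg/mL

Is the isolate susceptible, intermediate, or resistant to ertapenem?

R

Ertapenem: 32 μg/mL is ≥ 32 μg/mL ⇒ Resistant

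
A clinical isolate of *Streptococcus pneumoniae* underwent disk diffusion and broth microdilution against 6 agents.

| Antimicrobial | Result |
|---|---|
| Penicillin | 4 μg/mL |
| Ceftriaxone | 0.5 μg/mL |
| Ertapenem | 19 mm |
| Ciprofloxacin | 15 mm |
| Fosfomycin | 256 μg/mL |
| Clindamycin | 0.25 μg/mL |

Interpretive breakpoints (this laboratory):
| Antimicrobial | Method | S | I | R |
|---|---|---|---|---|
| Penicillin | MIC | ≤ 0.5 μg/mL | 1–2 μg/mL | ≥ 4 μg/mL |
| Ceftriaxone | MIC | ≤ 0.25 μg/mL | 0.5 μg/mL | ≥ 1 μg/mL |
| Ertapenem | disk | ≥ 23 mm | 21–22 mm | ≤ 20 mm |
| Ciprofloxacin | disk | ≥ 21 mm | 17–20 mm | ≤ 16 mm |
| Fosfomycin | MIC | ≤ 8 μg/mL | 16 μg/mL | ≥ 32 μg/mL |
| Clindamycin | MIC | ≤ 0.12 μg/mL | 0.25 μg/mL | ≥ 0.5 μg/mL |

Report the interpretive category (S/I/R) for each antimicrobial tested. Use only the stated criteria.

R, I, R, R, R, I

Penicillin 4 μg/mL: ≥ 4 μg/mL ⇒ R
Ceftriaxone: 0.5 μg/mL is = 0.5 μg/mL ⇒ intermediate
Ertapenem 19 mm: ≤ 20 mm → resistant
Ciprofloxacin 15 mm: ≤ 16 mm — Resistant
Fosfomycin 256 μg/mL: ≥ 32 μg/mL ⇒ R
Clindamycin: 0.25 μg/mL is = 0.25 μg/mL — I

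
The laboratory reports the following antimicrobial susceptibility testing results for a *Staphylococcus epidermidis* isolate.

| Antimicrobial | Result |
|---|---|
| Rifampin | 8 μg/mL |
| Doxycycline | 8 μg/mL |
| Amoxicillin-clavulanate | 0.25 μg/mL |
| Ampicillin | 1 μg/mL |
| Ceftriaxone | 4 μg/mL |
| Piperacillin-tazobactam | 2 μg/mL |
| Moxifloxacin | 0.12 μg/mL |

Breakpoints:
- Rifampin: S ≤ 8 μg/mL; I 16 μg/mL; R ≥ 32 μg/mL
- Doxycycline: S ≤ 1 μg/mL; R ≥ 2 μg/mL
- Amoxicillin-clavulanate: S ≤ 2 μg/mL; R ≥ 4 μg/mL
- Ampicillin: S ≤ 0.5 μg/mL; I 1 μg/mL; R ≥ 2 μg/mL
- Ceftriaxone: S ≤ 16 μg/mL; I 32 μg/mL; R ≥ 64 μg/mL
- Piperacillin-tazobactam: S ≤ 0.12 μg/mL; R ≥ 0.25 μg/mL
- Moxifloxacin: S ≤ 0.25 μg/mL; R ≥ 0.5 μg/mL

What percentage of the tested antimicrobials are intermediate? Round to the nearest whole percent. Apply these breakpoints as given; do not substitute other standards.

Rifampin 8 μg/mL: ≤ 8 μg/mL — S
Doxycycline (8 μg/mL) ≥ 2 μg/mL → R
Amoxicillin-clavulanate: 0.25 μg/mL is ≤ 2 μg/mL → S
Ampicillin (1 μg/mL) = 1 μg/mL → intermediate
Ceftriaxone (4 μg/mL) ≤ 16 μg/mL → S
Piperacillin-tazobactam 2 μg/mL: ≥ 0.25 μg/mL ⇒ Resistant
Moxifloxacin (0.12 μg/mL) ≤ 0.25 μg/mL ⇒ Susceptible
Intermediate: 1/7

14%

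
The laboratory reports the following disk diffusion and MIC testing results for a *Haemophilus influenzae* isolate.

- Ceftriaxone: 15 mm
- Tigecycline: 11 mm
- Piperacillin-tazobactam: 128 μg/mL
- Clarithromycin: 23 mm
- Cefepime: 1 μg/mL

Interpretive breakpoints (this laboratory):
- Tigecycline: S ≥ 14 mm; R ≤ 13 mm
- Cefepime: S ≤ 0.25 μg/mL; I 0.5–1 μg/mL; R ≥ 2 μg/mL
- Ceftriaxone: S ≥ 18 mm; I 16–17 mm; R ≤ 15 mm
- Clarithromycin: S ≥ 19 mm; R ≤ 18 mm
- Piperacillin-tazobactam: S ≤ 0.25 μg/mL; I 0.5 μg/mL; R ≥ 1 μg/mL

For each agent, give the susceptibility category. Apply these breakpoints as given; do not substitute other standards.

Ceftriaxone (15 mm) ≤ 15 mm ⇒ R
Tigecycline 11 mm: ≤ 13 mm ⇒ resistant
Piperacillin-tazobactam 128 μg/mL: ≥ 1 μg/mL ⇒ Resistant
Clarithromycin: 23 mm is ≥ 19 mm → S
Cefepime: 1 μg/mL is in 0.5–1 μg/mL → I

R, R, R, S, I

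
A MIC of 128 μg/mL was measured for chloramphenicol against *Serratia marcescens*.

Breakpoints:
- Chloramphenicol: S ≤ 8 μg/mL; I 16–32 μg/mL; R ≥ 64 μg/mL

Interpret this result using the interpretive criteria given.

Resistant

Chloramphenicol (128 μg/mL) ≥ 64 μg/mL — resistant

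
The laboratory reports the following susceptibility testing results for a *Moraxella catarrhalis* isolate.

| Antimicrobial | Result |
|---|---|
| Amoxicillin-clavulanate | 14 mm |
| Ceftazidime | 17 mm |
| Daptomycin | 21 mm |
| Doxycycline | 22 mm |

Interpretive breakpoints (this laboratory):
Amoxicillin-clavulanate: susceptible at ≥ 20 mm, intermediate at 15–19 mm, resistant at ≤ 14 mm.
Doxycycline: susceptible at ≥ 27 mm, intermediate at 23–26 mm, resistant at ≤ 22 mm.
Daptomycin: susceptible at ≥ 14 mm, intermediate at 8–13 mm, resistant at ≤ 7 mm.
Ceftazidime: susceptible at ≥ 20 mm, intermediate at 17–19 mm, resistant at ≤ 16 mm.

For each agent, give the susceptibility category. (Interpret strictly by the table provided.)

Amoxicillin-clavulanate: 14 mm is ≤ 14 mm → resistant
Ceftazidime: 17 mm is in 17–19 mm — I
Daptomycin (21 mm) ≥ 14 mm ⇒ S
Doxycycline 22 mm: ≤ 22 mm ⇒ Resistant

R, I, S, R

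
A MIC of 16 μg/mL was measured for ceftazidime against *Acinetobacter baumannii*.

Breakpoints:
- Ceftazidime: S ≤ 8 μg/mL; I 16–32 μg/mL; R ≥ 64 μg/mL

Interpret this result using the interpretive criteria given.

Ceftazidime 16 μg/mL: in 16–32 μg/mL ⇒ intermediate

I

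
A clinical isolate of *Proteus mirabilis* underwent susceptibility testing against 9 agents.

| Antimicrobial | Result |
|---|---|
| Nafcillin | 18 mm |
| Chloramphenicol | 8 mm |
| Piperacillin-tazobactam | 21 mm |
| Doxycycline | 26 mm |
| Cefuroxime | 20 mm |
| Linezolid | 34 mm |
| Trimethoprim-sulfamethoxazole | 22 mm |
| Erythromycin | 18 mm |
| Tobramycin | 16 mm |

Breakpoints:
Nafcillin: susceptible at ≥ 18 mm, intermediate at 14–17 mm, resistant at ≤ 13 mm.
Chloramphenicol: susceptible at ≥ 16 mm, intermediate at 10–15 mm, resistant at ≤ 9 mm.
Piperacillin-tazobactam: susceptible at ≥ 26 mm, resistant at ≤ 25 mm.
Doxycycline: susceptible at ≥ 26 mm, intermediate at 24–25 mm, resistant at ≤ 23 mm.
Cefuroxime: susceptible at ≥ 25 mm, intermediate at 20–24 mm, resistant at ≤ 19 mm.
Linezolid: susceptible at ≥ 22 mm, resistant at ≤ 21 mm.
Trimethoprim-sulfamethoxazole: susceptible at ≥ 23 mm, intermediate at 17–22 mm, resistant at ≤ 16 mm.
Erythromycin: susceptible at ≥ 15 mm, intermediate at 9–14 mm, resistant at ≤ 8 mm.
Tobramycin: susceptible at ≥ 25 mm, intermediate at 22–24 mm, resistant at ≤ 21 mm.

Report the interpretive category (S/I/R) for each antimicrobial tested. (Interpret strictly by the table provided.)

Nafcillin (18 mm) ≥ 18 mm ⇒ Susceptible
Chloramphenicol 8 mm: ≤ 9 mm ⇒ R
Piperacillin-tazobactam 21 mm: ≤ 25 mm → resistant
Doxycycline 26 mm: ≥ 26 mm — susceptible
Cefuroxime (20 mm) in 20–24 mm ⇒ Intermediate
Linezolid (34 mm) ≥ 22 mm — Susceptible
Trimethoprim-sulfamethoxazole: 22 mm is in 17–22 mm ⇒ intermediate
Erythromycin 18 mm: ≥ 15 mm — S
Tobramycin (16 mm) ≤ 21 mm ⇒ R

S, R, R, S, I, S, I, S, R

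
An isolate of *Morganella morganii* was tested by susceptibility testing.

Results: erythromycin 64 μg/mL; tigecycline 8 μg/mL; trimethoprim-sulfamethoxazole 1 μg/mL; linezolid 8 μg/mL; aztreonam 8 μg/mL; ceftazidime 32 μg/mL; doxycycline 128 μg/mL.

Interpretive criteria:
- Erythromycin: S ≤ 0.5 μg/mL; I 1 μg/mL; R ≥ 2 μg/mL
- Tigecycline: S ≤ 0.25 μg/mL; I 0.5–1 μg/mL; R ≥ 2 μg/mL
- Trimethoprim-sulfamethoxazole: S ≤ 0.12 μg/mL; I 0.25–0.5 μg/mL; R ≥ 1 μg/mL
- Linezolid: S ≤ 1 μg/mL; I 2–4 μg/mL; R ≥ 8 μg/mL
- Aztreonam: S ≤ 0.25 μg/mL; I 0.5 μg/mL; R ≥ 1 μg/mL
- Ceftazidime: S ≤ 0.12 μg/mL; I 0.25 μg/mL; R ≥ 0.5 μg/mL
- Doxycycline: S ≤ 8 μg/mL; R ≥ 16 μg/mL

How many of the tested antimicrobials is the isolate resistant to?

Erythromycin (64 μg/mL) ≥ 2 μg/mL ⇒ Resistant
Tigecycline (8 μg/mL) ≥ 2 μg/mL — resistant
Trimethoprim-sulfamethoxazole: 1 μg/mL is ≥ 1 μg/mL ⇒ resistant
Linezolid 8 μg/mL: ≥ 8 μg/mL — R
Aztreonam (8 μg/mL) ≥ 1 μg/mL → R
Ceftazidime 32 μg/mL: ≥ 0.5 μg/mL ⇒ R
Doxycycline: 128 μg/mL is ≥ 16 μg/mL → Resistant
Resistant: 7

7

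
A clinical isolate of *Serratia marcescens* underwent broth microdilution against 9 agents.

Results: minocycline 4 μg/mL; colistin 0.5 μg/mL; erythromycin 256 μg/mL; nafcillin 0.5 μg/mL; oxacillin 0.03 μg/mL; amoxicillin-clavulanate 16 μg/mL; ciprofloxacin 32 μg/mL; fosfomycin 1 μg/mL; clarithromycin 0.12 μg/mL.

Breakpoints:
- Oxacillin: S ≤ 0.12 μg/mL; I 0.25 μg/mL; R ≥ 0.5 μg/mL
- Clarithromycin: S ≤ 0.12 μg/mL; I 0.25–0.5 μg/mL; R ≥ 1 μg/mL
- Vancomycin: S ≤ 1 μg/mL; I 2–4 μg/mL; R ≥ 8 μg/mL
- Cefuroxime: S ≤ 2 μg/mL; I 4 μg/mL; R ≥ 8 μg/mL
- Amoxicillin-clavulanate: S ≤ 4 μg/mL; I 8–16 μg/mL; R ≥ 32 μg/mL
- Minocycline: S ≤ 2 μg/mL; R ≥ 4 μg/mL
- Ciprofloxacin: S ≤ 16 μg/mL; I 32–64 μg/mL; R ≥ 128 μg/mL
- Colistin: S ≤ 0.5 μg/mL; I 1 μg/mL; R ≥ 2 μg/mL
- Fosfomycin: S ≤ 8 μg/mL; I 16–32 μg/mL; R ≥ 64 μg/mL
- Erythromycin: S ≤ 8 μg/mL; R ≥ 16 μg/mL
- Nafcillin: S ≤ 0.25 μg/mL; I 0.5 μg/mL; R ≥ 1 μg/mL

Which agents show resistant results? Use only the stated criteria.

minocycline, erythromycin

Minocycline 4 μg/mL: ≥ 4 μg/mL — resistant
Colistin (0.5 μg/mL) ≤ 0.5 μg/mL — susceptible
Erythromycin (256 μg/mL) ≥ 16 μg/mL — resistant
Nafcillin: 0.5 μg/mL is = 0.5 μg/mL — intermediate
Oxacillin: 0.03 μg/mL is ≤ 0.12 μg/mL — Susceptible
Amoxicillin-clavulanate: 16 μg/mL is in 8–16 μg/mL — intermediate
Ciprofloxacin: 32 μg/mL is in 32–64 μg/mL — intermediate
Fosfomycin 1 μg/mL: ≤ 8 μg/mL → Susceptible
Clarithromycin 0.12 μg/mL: ≤ 0.12 μg/mL → Susceptible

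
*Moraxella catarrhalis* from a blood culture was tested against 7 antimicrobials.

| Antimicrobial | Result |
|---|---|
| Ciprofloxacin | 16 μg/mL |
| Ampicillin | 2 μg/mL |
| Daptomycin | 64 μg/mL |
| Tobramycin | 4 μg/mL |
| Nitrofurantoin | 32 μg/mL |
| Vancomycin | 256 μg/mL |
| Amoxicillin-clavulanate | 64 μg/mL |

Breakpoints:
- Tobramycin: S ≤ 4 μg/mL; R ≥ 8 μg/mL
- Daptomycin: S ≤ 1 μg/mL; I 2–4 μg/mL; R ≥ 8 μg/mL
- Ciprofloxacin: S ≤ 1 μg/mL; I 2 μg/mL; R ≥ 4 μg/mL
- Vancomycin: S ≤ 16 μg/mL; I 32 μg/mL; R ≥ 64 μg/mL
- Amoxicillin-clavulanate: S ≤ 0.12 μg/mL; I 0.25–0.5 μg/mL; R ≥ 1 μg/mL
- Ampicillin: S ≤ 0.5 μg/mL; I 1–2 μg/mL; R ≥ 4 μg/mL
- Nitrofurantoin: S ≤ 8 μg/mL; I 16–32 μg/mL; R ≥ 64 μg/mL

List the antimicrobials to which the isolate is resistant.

Ciprofloxacin 16 μg/mL: ≥ 4 μg/mL — R
Ampicillin: 2 μg/mL is in 1–2 μg/mL ⇒ I
Daptomycin 64 μg/mL: ≥ 8 μg/mL → resistant
Tobramycin (4 μg/mL) ≤ 4 μg/mL → susceptible
Nitrofurantoin: 32 μg/mL is in 16–32 μg/mL — intermediate
Vancomycin: 256 μg/mL is ≥ 64 μg/mL ⇒ Resistant
Amoxicillin-clavulanate: 64 μg/mL is ≥ 1 μg/mL → Resistant

ciprofloxacin, daptomycin, vancomycin, amoxicillin-clavulanate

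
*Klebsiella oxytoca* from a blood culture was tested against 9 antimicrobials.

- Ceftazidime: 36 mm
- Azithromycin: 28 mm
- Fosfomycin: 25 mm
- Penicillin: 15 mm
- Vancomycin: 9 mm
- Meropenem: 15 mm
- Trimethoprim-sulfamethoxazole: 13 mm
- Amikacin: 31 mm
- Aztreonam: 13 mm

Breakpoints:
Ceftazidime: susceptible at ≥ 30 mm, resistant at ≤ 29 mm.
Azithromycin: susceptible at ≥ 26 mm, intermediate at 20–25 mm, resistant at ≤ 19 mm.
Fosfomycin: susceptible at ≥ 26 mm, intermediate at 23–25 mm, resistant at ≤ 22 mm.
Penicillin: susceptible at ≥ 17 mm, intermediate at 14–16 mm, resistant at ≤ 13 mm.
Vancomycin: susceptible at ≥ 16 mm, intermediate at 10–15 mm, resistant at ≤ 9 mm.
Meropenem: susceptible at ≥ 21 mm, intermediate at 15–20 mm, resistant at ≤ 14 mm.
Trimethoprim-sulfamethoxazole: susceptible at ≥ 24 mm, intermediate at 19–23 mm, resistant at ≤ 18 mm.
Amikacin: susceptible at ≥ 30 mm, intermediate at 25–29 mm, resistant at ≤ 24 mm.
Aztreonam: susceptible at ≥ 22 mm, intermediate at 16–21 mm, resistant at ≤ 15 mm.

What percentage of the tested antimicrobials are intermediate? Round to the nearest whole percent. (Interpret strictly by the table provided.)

Ceftazidime 36 mm: ≥ 30 mm → S
Azithromycin 28 mm: ≥ 26 mm → susceptible
Fosfomycin: 25 mm is in 23–25 mm — Intermediate
Penicillin: 15 mm is in 14–16 mm → I
Vancomycin 9 mm: ≤ 9 mm ⇒ R
Meropenem 15 mm: in 15–20 mm — I
Trimethoprim-sulfamethoxazole: 13 mm is ≤ 18 mm → resistant
Amikacin: 31 mm is ≥ 30 mm ⇒ S
Aztreonam: 13 mm is ≤ 15 mm — resistant
Intermediate: 3/9

33%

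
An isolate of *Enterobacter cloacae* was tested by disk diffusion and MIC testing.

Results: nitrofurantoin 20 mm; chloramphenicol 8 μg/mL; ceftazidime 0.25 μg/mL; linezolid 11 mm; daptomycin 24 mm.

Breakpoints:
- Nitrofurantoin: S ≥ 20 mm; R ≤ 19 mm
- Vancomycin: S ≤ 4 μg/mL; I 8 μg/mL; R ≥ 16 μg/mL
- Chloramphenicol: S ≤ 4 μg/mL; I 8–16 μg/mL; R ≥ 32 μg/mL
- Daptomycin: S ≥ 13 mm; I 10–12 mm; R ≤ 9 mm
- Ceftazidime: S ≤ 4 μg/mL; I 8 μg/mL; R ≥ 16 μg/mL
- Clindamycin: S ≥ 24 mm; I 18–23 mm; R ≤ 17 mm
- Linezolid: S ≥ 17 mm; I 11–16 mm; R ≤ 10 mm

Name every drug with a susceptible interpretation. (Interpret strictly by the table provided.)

nitrofurantoin, ceftazidime, daptomycin

Nitrofurantoin 20 mm: ≥ 20 mm ⇒ susceptible
Chloramphenicol: 8 μg/mL is in 8–16 μg/mL — Intermediate
Ceftazidime: 0.25 μg/mL is ≤ 4 μg/mL ⇒ S
Linezolid (11 mm) in 11–16 mm → intermediate
Daptomycin: 24 mm is ≥ 13 mm — susceptible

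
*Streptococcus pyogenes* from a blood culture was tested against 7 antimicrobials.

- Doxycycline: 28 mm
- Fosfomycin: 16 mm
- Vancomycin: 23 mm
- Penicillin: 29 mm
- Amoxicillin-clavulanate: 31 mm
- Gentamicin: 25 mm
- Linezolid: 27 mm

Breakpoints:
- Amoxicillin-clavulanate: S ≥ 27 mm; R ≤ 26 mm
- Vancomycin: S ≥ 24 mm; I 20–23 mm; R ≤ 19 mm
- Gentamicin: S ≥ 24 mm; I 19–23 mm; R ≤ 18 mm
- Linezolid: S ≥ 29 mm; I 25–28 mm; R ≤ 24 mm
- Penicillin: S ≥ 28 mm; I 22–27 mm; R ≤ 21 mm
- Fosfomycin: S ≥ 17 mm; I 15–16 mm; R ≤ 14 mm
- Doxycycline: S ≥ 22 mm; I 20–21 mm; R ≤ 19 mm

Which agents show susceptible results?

Doxycycline: 28 mm is ≥ 22 mm ⇒ susceptible
Fosfomycin (16 mm) in 15–16 mm ⇒ I
Vancomycin 23 mm: in 20–23 mm — Intermediate
Penicillin (29 mm) ≥ 28 mm ⇒ susceptible
Amoxicillin-clavulanate (31 mm) ≥ 27 mm ⇒ susceptible
Gentamicin (25 mm) ≥ 24 mm → S
Linezolid (27 mm) in 25–28 mm ⇒ intermediate

doxycycline, penicillin, amoxicillin-clavulanate, gentamicin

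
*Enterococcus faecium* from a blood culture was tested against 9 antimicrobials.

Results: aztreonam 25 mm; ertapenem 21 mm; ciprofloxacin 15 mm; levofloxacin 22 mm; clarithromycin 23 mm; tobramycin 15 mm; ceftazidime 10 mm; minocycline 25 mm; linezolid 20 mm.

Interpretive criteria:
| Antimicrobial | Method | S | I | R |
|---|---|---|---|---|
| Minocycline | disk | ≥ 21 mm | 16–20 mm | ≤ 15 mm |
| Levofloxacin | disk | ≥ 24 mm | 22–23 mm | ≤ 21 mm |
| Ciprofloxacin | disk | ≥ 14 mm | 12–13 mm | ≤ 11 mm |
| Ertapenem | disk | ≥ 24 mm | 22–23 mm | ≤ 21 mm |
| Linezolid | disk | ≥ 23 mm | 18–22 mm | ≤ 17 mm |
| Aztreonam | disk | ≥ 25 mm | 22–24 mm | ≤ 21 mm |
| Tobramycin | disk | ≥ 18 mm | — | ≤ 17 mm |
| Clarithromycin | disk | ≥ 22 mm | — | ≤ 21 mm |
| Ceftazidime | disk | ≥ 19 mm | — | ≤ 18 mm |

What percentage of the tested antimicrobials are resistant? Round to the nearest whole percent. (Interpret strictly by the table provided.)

33%

Aztreonam (25 mm) ≥ 25 mm ⇒ susceptible
Ertapenem 21 mm: ≤ 21 mm → R
Ciprofloxacin 15 mm: ≥ 14 mm → Susceptible
Levofloxacin: 22 mm is in 22–23 mm — intermediate
Clarithromycin: 23 mm is ≥ 22 mm ⇒ Susceptible
Tobramycin: 15 mm is ≤ 17 mm ⇒ Resistant
Ceftazidime (10 mm) ≤ 18 mm — R
Minocycline 25 mm: ≥ 21 mm ⇒ susceptible
Linezolid: 20 mm is in 18–22 mm — I
Resistant: 3/9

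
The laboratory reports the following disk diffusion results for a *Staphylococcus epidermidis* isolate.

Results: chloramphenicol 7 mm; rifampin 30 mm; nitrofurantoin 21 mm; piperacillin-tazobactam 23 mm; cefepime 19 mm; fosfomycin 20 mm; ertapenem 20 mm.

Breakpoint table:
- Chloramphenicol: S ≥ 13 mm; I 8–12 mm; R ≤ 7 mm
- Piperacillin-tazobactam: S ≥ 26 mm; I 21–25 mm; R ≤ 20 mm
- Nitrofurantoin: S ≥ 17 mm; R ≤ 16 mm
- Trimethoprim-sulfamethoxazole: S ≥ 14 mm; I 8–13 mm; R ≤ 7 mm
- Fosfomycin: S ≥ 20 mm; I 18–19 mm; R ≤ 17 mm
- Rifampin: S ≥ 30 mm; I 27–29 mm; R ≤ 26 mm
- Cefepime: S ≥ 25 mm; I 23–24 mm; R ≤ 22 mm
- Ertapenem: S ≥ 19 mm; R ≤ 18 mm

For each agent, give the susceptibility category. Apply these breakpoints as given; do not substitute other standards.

Chloramphenicol: 7 mm is ≤ 7 mm ⇒ resistant
Rifampin: 30 mm is ≥ 30 mm ⇒ S
Nitrofurantoin 21 mm: ≥ 17 mm — S
Piperacillin-tazobactam 23 mm: in 21–25 mm ⇒ I
Cefepime 19 mm: ≤ 22 mm → R
Fosfomycin: 20 mm is ≥ 20 mm — S
Ertapenem 20 mm: ≥ 19 mm — S

R, S, S, I, R, S, S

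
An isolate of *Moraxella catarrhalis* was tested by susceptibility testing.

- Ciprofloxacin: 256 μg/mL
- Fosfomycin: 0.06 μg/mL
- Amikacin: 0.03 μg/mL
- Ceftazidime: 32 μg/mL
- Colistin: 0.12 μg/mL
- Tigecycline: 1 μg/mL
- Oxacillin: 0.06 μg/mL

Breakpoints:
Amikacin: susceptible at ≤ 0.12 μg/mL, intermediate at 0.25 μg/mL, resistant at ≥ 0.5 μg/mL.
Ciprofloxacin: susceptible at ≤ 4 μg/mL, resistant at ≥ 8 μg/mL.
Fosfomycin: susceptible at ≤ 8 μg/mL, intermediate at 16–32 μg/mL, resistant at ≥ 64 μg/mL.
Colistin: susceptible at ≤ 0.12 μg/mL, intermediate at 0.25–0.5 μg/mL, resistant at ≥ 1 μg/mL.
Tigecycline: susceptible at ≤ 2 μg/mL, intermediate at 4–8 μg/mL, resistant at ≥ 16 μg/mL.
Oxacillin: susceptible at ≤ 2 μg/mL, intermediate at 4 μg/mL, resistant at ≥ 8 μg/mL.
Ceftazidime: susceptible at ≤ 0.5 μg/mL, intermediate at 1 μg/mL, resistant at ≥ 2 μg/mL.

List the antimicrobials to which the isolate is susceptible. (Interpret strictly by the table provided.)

fosfomycin, amikacin, colistin, tigecycline, oxacillin

Ciprofloxacin 256 μg/mL: ≥ 8 μg/mL ⇒ resistant
Fosfomycin 0.06 μg/mL: ≤ 8 μg/mL — Susceptible
Amikacin 0.03 μg/mL: ≤ 0.12 μg/mL → S
Ceftazidime: 32 μg/mL is ≥ 2 μg/mL ⇒ Resistant
Colistin (0.12 μg/mL) ≤ 0.12 μg/mL — susceptible
Tigecycline (1 μg/mL) ≤ 2 μg/mL ⇒ Susceptible
Oxacillin (0.06 μg/mL) ≤ 2 μg/mL → S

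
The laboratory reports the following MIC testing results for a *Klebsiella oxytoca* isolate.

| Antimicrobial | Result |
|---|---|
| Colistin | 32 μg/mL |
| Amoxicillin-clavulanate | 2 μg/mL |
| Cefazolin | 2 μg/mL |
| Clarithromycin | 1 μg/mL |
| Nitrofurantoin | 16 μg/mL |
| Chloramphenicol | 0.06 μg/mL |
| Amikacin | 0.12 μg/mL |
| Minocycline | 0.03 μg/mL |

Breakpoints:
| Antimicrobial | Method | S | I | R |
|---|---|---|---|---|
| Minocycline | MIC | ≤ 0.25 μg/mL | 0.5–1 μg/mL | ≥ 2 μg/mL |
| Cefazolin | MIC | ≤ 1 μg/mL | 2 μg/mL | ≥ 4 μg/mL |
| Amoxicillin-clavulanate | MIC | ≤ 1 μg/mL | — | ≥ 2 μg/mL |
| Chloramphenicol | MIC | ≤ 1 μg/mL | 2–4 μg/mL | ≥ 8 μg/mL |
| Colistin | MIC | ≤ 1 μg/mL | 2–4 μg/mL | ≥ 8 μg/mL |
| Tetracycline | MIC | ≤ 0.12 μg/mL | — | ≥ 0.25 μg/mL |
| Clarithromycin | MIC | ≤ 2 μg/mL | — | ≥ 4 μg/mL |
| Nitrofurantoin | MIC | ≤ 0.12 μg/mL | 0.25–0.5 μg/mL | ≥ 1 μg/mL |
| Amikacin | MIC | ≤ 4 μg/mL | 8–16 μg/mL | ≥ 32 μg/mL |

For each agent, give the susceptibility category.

Colistin: 32 μg/mL is ≥ 8 μg/mL — resistant
Amoxicillin-clavulanate (2 μg/mL) ≥ 2 μg/mL ⇒ Resistant
Cefazolin 2 μg/mL: = 2 μg/mL ⇒ I
Clarithromycin 1 μg/mL: ≤ 2 μg/mL ⇒ S
Nitrofurantoin: 16 μg/mL is ≥ 1 μg/mL — R
Chloramphenicol 0.06 μg/mL: ≤ 1 μg/mL — S
Amikacin 0.12 μg/mL: ≤ 4 μg/mL ⇒ Susceptible
Minocycline: 0.03 μg/mL is ≤ 0.25 μg/mL ⇒ susceptible

R, R, I, S, R, S, S, S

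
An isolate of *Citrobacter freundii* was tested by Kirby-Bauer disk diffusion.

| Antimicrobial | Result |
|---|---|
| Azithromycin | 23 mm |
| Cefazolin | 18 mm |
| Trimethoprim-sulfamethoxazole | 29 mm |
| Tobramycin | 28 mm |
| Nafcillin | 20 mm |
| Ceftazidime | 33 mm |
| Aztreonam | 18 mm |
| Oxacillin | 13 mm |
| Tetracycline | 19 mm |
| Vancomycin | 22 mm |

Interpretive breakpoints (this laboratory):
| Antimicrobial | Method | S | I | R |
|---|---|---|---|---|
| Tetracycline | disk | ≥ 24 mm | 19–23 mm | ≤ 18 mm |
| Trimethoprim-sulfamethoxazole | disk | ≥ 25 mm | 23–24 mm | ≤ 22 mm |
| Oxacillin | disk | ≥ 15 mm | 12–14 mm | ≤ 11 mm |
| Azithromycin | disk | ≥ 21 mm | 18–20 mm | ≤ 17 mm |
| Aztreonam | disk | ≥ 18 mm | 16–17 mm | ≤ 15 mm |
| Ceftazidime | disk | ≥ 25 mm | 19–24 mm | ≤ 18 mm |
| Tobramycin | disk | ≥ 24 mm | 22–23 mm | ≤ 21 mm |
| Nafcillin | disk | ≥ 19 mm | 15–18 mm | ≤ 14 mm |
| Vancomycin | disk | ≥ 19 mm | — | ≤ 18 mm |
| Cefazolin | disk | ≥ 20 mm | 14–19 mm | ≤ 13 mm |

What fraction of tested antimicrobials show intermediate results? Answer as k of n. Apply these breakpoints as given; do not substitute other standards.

Azithromycin (23 mm) ≥ 21 mm ⇒ susceptible
Cefazolin (18 mm) in 14–19 mm — I
Trimethoprim-sulfamethoxazole: 29 mm is ≥ 25 mm ⇒ Susceptible
Tobramycin: 28 mm is ≥ 24 mm — susceptible
Nafcillin: 20 mm is ≥ 19 mm — susceptible
Ceftazidime 33 mm: ≥ 25 mm → Susceptible
Aztreonam: 18 mm is ≥ 18 mm → susceptible
Oxacillin (13 mm) in 12–14 mm ⇒ intermediate
Tetracycline 19 mm: in 19–23 mm → Intermediate
Vancomycin (22 mm) ≥ 19 mm ⇒ S
Intermediate: 3/10

3 of 10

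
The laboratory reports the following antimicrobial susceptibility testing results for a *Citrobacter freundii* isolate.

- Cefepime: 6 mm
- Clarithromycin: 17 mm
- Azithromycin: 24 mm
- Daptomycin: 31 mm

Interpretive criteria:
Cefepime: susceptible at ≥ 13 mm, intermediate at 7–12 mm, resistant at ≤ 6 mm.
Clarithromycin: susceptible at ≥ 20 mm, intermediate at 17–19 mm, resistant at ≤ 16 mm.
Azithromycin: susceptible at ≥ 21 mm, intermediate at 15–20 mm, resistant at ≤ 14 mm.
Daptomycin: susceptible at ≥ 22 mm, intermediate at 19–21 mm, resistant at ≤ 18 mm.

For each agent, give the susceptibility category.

R, I, S, S

Cefepime: 6 mm is ≤ 6 mm — resistant
Clarithromycin (17 mm) in 17–19 mm ⇒ intermediate
Azithromycin (24 mm) ≥ 21 mm — susceptible
Daptomycin (31 mm) ≥ 22 mm → S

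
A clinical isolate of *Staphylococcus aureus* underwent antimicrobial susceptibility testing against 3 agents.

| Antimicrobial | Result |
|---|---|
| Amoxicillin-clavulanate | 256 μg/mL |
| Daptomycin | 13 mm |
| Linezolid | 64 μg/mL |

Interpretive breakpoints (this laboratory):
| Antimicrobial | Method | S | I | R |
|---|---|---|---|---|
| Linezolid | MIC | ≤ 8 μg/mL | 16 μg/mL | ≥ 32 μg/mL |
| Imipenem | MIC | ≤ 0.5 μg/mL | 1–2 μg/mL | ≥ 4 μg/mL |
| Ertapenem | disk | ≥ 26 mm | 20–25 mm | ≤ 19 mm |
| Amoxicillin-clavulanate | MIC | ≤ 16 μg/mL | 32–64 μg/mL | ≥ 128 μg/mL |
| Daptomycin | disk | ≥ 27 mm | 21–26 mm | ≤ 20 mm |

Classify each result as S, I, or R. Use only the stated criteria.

Amoxicillin-clavulanate 256 μg/mL: ≥ 128 μg/mL → R
Daptomycin (13 mm) ≤ 20 mm — R
Linezolid (64 μg/mL) ≥ 32 μg/mL → resistant

R, R, R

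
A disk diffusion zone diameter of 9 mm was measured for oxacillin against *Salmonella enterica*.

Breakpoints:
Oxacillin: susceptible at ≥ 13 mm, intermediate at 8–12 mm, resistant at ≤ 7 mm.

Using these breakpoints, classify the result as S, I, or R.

I

Oxacillin (9 mm) in 8–12 mm → Intermediate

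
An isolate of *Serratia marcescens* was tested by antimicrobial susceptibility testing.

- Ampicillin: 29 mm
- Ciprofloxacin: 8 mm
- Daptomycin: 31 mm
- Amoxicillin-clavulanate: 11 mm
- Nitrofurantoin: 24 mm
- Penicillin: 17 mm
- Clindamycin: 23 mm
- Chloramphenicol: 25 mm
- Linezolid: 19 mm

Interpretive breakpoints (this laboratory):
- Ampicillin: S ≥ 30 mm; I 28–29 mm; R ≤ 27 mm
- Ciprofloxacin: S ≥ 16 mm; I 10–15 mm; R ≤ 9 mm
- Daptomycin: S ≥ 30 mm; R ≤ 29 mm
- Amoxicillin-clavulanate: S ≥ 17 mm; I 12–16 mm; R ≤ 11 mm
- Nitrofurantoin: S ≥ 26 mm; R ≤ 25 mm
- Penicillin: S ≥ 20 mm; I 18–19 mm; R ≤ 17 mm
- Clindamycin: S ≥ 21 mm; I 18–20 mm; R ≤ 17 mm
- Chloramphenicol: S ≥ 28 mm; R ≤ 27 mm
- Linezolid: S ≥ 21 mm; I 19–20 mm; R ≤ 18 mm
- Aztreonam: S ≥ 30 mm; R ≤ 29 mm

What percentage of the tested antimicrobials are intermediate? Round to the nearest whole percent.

22%

Ampicillin (29 mm) in 28–29 mm → Intermediate
Ciprofloxacin: 8 mm is ≤ 9 mm → Resistant
Daptomycin (31 mm) ≥ 30 mm ⇒ susceptible
Amoxicillin-clavulanate: 11 mm is ≤ 11 mm → R
Nitrofurantoin 24 mm: ≤ 25 mm ⇒ Resistant
Penicillin: 17 mm is ≤ 17 mm → Resistant
Clindamycin: 23 mm is ≥ 21 mm — susceptible
Chloramphenicol (25 mm) ≤ 27 mm ⇒ resistant
Linezolid (19 mm) in 19–20 mm — I
Intermediate: 2/9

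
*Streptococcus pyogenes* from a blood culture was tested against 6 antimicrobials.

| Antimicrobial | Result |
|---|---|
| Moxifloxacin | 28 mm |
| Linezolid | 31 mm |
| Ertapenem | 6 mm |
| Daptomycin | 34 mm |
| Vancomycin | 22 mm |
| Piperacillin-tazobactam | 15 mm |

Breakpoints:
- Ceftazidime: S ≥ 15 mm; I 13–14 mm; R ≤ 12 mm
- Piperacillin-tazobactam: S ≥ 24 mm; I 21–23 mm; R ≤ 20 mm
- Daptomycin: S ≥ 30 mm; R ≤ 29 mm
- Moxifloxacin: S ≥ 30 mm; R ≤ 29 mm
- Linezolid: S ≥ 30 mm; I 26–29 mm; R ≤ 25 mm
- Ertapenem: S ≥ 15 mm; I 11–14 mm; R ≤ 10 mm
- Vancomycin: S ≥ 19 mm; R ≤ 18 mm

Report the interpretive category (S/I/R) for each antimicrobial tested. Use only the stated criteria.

Moxifloxacin 28 mm: ≤ 29 mm → Resistant
Linezolid: 31 mm is ≥ 30 mm ⇒ Susceptible
Ertapenem: 6 mm is ≤ 10 mm ⇒ Resistant
Daptomycin: 34 mm is ≥ 30 mm → susceptible
Vancomycin (22 mm) ≥ 19 mm — S
Piperacillin-tazobactam 15 mm: ≤ 20 mm ⇒ Resistant

R, S, R, S, S, R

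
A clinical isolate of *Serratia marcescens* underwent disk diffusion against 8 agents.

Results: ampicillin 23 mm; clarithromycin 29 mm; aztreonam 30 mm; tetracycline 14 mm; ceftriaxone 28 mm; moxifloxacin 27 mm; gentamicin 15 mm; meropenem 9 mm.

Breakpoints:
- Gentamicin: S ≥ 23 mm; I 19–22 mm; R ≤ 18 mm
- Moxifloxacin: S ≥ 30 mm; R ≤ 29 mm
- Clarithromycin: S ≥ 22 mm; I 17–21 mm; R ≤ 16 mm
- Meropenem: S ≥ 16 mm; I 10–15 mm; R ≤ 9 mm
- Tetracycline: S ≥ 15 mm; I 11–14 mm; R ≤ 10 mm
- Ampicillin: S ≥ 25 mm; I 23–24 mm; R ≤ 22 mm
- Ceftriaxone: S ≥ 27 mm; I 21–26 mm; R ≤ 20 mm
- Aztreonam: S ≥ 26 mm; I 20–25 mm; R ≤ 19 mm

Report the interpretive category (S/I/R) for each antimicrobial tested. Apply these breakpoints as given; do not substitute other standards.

Ampicillin: 23 mm is in 23–24 mm — Intermediate
Clarithromycin (29 mm) ≥ 22 mm → S
Aztreonam (30 mm) ≥ 26 mm ⇒ susceptible
Tetracycline (14 mm) in 11–14 mm — intermediate
Ceftriaxone (28 mm) ≥ 27 mm ⇒ S
Moxifloxacin: 27 mm is ≤ 29 mm — Resistant
Gentamicin 15 mm: ≤ 18 mm — Resistant
Meropenem (9 mm) ≤ 9 mm — resistant

I, S, S, I, S, R, R, R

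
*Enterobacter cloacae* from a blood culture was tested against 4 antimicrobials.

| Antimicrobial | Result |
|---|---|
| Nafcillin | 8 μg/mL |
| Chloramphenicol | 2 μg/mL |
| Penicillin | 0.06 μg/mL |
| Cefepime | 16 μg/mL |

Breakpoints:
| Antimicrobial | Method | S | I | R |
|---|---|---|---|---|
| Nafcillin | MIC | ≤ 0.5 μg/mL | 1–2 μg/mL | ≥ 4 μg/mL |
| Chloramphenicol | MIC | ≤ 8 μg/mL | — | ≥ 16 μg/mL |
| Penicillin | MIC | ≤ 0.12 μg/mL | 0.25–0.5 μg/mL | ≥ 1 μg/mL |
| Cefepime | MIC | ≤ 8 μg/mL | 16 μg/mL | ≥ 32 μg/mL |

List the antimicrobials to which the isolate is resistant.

nafcillin

Nafcillin (8 μg/mL) ≥ 4 μg/mL ⇒ resistant
Chloramphenicol: 2 μg/mL is ≤ 8 μg/mL — S
Penicillin: 0.06 μg/mL is ≤ 0.12 μg/mL → susceptible
Cefepime: 16 μg/mL is = 16 μg/mL ⇒ intermediate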